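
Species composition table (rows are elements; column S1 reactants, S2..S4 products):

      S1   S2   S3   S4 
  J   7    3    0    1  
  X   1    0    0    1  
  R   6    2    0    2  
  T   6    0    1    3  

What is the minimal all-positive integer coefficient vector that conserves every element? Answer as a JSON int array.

J: 1·7 = 7 | 2·3+3·0+1·1 = 7
X: 1·1 = 1 | 2·0+3·0+1·1 = 1
R: 1·6 = 6 | 2·2+3·0+1·2 = 6
T: 1·6 = 6 | 2·0+3·1+1·3 = 6
gcd(1,2,3,1) = 1

Coefficients: [1, 2, 3, 1]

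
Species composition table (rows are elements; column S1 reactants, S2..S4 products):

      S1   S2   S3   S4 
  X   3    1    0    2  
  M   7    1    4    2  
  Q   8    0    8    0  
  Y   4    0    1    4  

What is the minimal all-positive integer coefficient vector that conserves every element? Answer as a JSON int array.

X: 4·3 = 12 | 6·1+4·0+3·2 = 12
M: 4·7 = 28 | 6·1+4·4+3·2 = 28
Q: 4·8 = 32 | 6·0+4·8+3·0 = 32
Y: 4·4 = 16 | 6·0+4·1+3·4 = 16
gcd(4,6,4,3) = 1

Coefficients: [4, 6, 4, 3]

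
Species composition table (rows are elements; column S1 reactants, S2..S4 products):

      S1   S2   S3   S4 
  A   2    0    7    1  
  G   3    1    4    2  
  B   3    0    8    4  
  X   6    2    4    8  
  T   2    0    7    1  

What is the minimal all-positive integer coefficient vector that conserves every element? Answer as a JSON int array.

Coefficients: [4, 6, 1, 1]

A: 4·2 = 8 | 6·0+1·7+1·1 = 8
G: 4·3 = 12 | 6·1+1·4+1·2 = 12
B: 4·3 = 12 | 6·0+1·8+1·4 = 12
X: 4·6 = 24 | 6·2+1·4+1·8 = 24
T: 4·2 = 8 | 6·0+1·7+1·1 = 8
gcd(4,6,1,1) = 1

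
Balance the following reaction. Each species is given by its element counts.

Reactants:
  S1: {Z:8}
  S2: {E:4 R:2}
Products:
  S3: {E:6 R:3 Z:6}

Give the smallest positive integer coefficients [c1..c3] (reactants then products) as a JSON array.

Coefficients: [3, 6, 4]

E: 3·0+6·4 = 24 | 4·6 = 24
R: 3·0+6·2 = 12 | 4·3 = 12
Z: 3·8+6·0 = 24 | 4·6 = 24
gcd(3,6,4) = 1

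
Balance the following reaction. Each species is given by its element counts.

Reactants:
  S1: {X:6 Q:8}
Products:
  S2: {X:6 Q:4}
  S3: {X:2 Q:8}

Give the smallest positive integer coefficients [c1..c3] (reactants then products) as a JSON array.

Coefficients: [5, 4, 3]

X: 5·6 = 30 | 4·6+3·2 = 30
Q: 5·8 = 40 | 4·4+3·8 = 40
gcd(5,4,3) = 1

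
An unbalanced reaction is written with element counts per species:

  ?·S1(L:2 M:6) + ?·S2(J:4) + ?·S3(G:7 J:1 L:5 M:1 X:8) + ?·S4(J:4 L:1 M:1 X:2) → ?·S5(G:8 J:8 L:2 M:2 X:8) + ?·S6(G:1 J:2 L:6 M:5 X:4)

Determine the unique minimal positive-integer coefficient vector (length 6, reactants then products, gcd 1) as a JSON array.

Coefficients: [3, 3, 4, 4, 3, 4]

G: 3·0+3·0+4·7+4·0 = 28 | 3·8+4·1 = 28
J: 3·0+3·4+4·1+4·4 = 32 | 3·8+4·2 = 32
L: 3·2+3·0+4·5+4·1 = 30 | 3·2+4·6 = 30
M: 3·6+3·0+4·1+4·1 = 26 | 3·2+4·5 = 26
X: 3·0+3·0+4·8+4·2 = 40 | 3·8+4·4 = 40
gcd(3,3,4,4,3,4) = 1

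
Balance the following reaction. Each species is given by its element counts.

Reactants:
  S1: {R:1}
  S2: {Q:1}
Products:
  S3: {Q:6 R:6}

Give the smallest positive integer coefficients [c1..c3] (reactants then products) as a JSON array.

Q: 6·0+6·1 = 6 | 1·6 = 6
R: 6·1+6·0 = 6 | 1·6 = 6
gcd(6,6,1) = 1

Coefficients: [6, 6, 1]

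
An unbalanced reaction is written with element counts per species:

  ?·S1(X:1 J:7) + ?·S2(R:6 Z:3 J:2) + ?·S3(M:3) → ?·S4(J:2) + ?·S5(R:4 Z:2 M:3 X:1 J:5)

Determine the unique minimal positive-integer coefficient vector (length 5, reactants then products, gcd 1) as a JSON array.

R: 3·0+2·6+3·0 = 12 | 5·0+3·4 = 12
Z: 3·0+2·3+3·0 = 6 | 5·0+3·2 = 6
M: 3·0+2·0+3·3 = 9 | 5·0+3·3 = 9
X: 3·1+2·0+3·0 = 3 | 5·0+3·1 = 3
J: 3·7+2·2+3·0 = 25 | 5·2+3·5 = 25
gcd(3,2,3,5,3) = 1

Coefficients: [3, 2, 3, 5, 3]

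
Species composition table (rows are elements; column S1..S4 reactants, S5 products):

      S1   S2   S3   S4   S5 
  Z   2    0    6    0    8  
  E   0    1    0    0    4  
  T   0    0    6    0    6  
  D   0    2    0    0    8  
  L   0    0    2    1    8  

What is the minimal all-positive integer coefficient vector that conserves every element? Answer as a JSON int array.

Coefficients: [1, 4, 1, 6, 1]

Z: 1·2+4·0+1·6+6·0 = 8 | 1·8 = 8
E: 1·0+4·1+1·0+6·0 = 4 | 1·4 = 4
T: 1·0+4·0+1·6+6·0 = 6 | 1·6 = 6
D: 1·0+4·2+1·0+6·0 = 8 | 1·8 = 8
L: 1·0+4·0+1·2+6·1 = 8 | 1·8 = 8
gcd(1,4,1,6,1) = 1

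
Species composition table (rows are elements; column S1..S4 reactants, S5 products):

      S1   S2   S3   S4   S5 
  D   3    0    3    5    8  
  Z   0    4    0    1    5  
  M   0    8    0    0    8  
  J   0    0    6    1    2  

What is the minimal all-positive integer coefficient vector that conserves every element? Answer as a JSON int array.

D: 5·3+6·0+1·3+6·5 = 48 | 6·8 = 48
Z: 5·0+6·4+1·0+6·1 = 30 | 6·5 = 30
M: 5·0+6·8+1·0+6·0 = 48 | 6·8 = 48
J: 5·0+6·0+1·6+6·1 = 12 | 6·2 = 12
gcd(5,6,1,6,6) = 1

Coefficients: [5, 6, 1, 6, 6]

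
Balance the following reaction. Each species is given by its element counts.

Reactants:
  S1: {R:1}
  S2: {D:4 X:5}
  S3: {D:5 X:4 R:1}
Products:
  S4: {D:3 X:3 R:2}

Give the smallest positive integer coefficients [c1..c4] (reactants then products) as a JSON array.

D: 5·0+1·4+1·5 = 9 | 3·3 = 9
X: 5·0+1·5+1·4 = 9 | 3·3 = 9
R: 5·1+1·0+1·1 = 6 | 3·2 = 6
gcd(5,1,1,3) = 1

Coefficients: [5, 1, 1, 3]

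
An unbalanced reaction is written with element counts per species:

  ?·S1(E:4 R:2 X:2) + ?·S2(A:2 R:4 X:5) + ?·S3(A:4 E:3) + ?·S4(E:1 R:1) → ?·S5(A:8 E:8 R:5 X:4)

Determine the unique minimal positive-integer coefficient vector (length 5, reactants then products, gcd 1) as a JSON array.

Coefficients: [1, 2, 5, 5, 3]

A: 1·0+2·2+5·4+5·0 = 24 | 3·8 = 24
E: 1·4+2·0+5·3+5·1 = 24 | 3·8 = 24
R: 1·2+2·4+5·0+5·1 = 15 | 3·5 = 15
X: 1·2+2·5+5·0+5·0 = 12 | 3·4 = 12
gcd(1,2,5,5,3) = 1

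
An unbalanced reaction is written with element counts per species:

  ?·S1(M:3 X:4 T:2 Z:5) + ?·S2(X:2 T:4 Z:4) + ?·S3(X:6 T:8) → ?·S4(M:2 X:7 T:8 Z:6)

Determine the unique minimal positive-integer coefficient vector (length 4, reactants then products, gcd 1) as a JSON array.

Coefficients: [4, 4, 3, 6]

M: 4·3+4·0+3·0 = 12 | 6·2 = 12
X: 4·4+4·2+3·6 = 42 | 6·7 = 42
T: 4·2+4·4+3·8 = 48 | 6·8 = 48
Z: 4·5+4·4+3·0 = 36 | 6·6 = 36
gcd(4,4,3,6) = 1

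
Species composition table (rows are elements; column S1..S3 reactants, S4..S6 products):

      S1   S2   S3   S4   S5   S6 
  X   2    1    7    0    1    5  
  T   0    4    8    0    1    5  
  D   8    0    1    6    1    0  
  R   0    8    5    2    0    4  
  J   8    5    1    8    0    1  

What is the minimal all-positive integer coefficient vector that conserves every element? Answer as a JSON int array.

X: 4·2+2·1+2·7 = 24 | 5·0+4·1+4·5 = 24
T: 4·0+2·4+2·8 = 24 | 5·0+4·1+4·5 = 24
D: 4·8+2·0+2·1 = 34 | 5·6+4·1+4·0 = 34
R: 4·0+2·8+2·5 = 26 | 5·2+4·0+4·4 = 26
J: 4·8+2·5+2·1 = 44 | 5·8+4·0+4·1 = 44
gcd(4,2,2,5,4,4) = 1

Coefficients: [4, 2, 2, 5, 4, 4]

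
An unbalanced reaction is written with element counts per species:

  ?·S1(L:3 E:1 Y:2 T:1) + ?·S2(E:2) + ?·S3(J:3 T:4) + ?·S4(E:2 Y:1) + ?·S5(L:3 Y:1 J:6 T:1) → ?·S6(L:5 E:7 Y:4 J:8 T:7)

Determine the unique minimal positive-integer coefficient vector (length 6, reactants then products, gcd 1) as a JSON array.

Coefficients: [3, 5, 4, 4, 2, 3]

L: 3·3+5·0+4·0+4·0+2·3 = 15 | 3·5 = 15
E: 3·1+5·2+4·0+4·2+2·0 = 21 | 3·7 = 21
Y: 3·2+5·0+4·0+4·1+2·1 = 12 | 3·4 = 12
J: 3·0+5·0+4·3+4·0+2·6 = 24 | 3·8 = 24
T: 3·1+5·0+4·4+4·0+2·1 = 21 | 3·7 = 21
gcd(3,5,4,4,2,3) = 1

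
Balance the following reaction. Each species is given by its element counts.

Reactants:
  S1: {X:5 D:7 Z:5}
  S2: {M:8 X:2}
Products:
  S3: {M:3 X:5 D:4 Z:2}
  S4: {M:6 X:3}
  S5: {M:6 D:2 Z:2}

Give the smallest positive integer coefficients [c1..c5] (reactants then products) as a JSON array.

Coefficients: [2, 6, 2, 4, 3]

M: 2·0+6·8 = 48 | 2·3+4·6+3·6 = 48
X: 2·5+6·2 = 22 | 2·5+4·3+3·0 = 22
D: 2·7+6·0 = 14 | 2·4+4·0+3·2 = 14
Z: 2·5+6·0 = 10 | 2·2+4·0+3·2 = 10
gcd(2,6,2,4,3) = 1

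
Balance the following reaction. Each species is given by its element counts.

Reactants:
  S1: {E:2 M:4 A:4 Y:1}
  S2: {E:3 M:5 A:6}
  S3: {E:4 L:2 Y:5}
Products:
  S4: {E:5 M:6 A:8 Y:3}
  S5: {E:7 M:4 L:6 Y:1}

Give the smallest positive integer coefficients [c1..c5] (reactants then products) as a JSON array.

E: 1·2+6·3+3·4 = 32 | 5·5+1·7 = 32
M: 1·4+6·5+3·0 = 34 | 5·6+1·4 = 34
A: 1·4+6·6+3·0 = 40 | 5·8+1·0 = 40
L: 1·0+6·0+3·2 = 6 | 5·0+1·6 = 6
Y: 1·1+6·0+3·5 = 16 | 5·3+1·1 = 16
gcd(1,6,3,5,1) = 1

Coefficients: [1, 6, 3, 5, 1]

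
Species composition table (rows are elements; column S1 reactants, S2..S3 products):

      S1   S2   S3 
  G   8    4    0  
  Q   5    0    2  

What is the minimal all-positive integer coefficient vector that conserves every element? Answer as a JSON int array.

Coefficients: [2, 4, 5]

G: 2·8 = 16 | 4·4+5·0 = 16
Q: 2·5 = 10 | 4·0+5·2 = 10
gcd(2,4,5) = 1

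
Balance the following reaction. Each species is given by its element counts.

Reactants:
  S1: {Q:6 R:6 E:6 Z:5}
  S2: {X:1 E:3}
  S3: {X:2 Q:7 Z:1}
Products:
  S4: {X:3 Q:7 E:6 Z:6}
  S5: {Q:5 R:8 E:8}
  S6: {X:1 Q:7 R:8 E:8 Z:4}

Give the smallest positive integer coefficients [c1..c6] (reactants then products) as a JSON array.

Coefficients: [4, 6, 2, 3, 2, 1]

X: 4·0+6·1+2·2 = 10 | 3·3+2·0+1·1 = 10
Q: 4·6+6·0+2·7 = 38 | 3·7+2·5+1·7 = 38
R: 4·6+6·0+2·0 = 24 | 3·0+2·8+1·8 = 24
E: 4·6+6·3+2·0 = 42 | 3·6+2·8+1·8 = 42
Z: 4·5+6·0+2·1 = 22 | 3·6+2·0+1·4 = 22
gcd(4,6,2,3,2,1) = 1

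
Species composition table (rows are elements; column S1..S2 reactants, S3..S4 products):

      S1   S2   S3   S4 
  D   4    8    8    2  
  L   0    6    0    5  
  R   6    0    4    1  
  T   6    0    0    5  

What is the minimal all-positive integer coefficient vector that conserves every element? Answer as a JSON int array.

D: 5·4+5·8 = 60 | 6·8+6·2 = 60
L: 5·0+5·6 = 30 | 6·0+6·5 = 30
R: 5·6+5·0 = 30 | 6·4+6·1 = 30
T: 5·6+5·0 = 30 | 6·0+6·5 = 30
gcd(5,5,6,6) = 1

Coefficients: [5, 5, 6, 6]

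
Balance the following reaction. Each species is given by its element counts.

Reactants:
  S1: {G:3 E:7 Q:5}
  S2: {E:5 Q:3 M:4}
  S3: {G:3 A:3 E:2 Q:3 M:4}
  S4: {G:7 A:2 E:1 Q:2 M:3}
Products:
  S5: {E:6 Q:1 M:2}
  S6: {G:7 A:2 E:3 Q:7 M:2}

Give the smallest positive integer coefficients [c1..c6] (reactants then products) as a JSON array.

Coefficients: [5, 2, 2, 2, 6, 5]

G: 5·3+2·0+2·3+2·7 = 35 | 6·0+5·7 = 35
A: 5·0+2·0+2·3+2·2 = 10 | 6·0+5·2 = 10
E: 5·7+2·5+2·2+2·1 = 51 | 6·6+5·3 = 51
Q: 5·5+2·3+2·3+2·2 = 41 | 6·1+5·7 = 41
M: 5·0+2·4+2·4+2·3 = 22 | 6·2+5·2 = 22
gcd(5,2,2,2,6,5) = 1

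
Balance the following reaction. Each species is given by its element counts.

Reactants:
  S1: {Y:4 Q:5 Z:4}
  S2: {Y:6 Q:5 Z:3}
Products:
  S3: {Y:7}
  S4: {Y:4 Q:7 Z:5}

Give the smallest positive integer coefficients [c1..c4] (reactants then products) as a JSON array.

Coefficients: [4, 3, 2, 5]

Y: 4·4+3·6 = 34 | 2·7+5·4 = 34
Q: 4·5+3·5 = 35 | 2·0+5·7 = 35
Z: 4·4+3·3 = 25 | 2·0+5·5 = 25
gcd(4,3,2,5) = 1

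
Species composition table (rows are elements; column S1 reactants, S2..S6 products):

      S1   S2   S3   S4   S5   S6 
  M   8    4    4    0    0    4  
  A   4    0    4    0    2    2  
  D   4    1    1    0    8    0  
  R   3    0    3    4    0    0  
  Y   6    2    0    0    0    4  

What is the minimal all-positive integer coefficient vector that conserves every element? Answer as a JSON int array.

M: 5·8 = 40 | 3·4+1·4+3·0+2·0+6·4 = 40
A: 5·4 = 20 | 3·0+1·4+3·0+2·2+6·2 = 20
D: 5·4 = 20 | 3·1+1·1+3·0+2·8+6·0 = 20
R: 5·3 = 15 | 3·0+1·3+3·4+2·0+6·0 = 15
Y: 5·6 = 30 | 3·2+1·0+3·0+2·0+6·4 = 30
gcd(5,3,1,3,2,6) = 1

Coefficients: [5, 3, 1, 3, 2, 6]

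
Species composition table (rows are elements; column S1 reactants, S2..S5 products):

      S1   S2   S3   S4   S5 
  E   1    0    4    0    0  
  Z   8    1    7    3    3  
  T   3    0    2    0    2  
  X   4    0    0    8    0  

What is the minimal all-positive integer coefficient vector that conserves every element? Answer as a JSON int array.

Coefficients: [4, 4, 1, 2, 5]

E: 4·1 = 4 | 4·0+1·4+2·0+5·0 = 4
Z: 4·8 = 32 | 4·1+1·7+2·3+5·3 = 32
T: 4·3 = 12 | 4·0+1·2+2·0+5·2 = 12
X: 4·4 = 16 | 4·0+1·0+2·8+5·0 = 16
gcd(4,4,1,2,5) = 1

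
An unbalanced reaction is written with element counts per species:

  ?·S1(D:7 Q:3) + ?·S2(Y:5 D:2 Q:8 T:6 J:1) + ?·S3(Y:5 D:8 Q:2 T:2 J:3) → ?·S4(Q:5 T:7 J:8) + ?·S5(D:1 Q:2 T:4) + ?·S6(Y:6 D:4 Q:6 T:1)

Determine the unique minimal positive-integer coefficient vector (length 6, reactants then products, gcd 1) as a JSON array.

Y: 1·0+5·5+1·5 = 30 | 1·0+5·0+5·6 = 30
D: 1·7+5·2+1·8 = 25 | 1·0+5·1+5·4 = 25
Q: 1·3+5·8+1·2 = 45 | 1·5+5·2+5·6 = 45
T: 1·0+5·6+1·2 = 32 | 1·7+5·4+5·1 = 32
J: 1·0+5·1+1·3 = 8 | 1·8+5·0+5·0 = 8
gcd(1,5,1,1,5,5) = 1

Coefficients: [1, 5, 1, 1, 5, 5]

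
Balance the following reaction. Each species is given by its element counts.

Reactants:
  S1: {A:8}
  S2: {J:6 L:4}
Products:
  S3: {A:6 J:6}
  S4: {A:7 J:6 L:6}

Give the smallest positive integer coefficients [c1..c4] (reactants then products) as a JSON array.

Coefficients: [5, 6, 2, 4]

A: 5·8+6·0 = 40 | 2·6+4·7 = 40
J: 5·0+6·6 = 36 | 2·6+4·6 = 36
L: 5·0+6·4 = 24 | 2·0+4·6 = 24
gcd(5,6,2,4) = 1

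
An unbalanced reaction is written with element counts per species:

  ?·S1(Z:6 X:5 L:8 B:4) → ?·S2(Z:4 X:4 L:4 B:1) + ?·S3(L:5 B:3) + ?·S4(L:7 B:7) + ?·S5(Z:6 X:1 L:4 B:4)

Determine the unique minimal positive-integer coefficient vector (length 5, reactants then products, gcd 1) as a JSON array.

Coefficients: [5, 6, 1, 1, 1]

Z: 5·6 = 30 | 6·4+1·0+1·0+1·6 = 30
X: 5·5 = 25 | 6·4+1·0+1·0+1·1 = 25
L: 5·8 = 40 | 6·4+1·5+1·7+1·4 = 40
B: 5·4 = 20 | 6·1+1·3+1·7+1·4 = 20
gcd(5,6,1,1,1) = 1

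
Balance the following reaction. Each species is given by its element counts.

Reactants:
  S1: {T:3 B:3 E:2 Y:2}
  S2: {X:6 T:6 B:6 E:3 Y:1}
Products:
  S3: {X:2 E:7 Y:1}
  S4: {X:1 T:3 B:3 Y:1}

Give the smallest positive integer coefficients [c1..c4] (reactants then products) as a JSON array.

X: 2·0+1·6 = 6 | 1·2+4·1 = 6
T: 2·3+1·6 = 12 | 1·0+4·3 = 12
B: 2·3+1·6 = 12 | 1·0+4·3 = 12
E: 2·2+1·3 = 7 | 1·7+4·0 = 7
Y: 2·2+1·1 = 5 | 1·1+4·1 = 5
gcd(2,1,1,4) = 1

Coefficients: [2, 1, 1, 4]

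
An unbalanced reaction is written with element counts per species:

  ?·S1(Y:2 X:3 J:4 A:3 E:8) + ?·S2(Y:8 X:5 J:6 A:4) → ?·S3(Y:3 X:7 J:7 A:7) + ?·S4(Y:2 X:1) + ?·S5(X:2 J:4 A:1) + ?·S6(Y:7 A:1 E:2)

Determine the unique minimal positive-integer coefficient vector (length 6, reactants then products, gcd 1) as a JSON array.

Y: 1·2+5·8 = 42 | 2·3+4·2+5·0+4·7 = 42
X: 1·3+5·5 = 28 | 2·7+4·1+5·2+4·0 = 28
J: 1·4+5·6 = 34 | 2·7+4·0+5·4+4·0 = 34
A: 1·3+5·4 = 23 | 2·7+4·0+5·1+4·1 = 23
E: 1·8+5·0 = 8 | 2·0+4·0+5·0+4·2 = 8
gcd(1,5,2,4,5,4) = 1

Coefficients: [1, 5, 2, 4, 5, 4]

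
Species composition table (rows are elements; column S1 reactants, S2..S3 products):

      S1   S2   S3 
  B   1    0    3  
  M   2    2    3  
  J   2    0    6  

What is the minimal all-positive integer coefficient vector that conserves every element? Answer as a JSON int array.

Coefficients: [6, 3, 2]

B: 6·1 = 6 | 3·0+2·3 = 6
M: 6·2 = 12 | 3·2+2·3 = 12
J: 6·2 = 12 | 3·0+2·6 = 12
gcd(6,3,2) = 1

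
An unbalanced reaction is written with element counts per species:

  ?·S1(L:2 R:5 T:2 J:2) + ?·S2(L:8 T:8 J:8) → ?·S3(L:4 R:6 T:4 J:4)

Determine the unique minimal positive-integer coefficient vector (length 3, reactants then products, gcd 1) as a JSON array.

Coefficients: [6, 1, 5]

L: 6·2+1·8 = 20 | 5·4 = 20
R: 6·5+1·0 = 30 | 5·6 = 30
T: 6·2+1·8 = 20 | 5·4 = 20
J: 6·2+1·8 = 20 | 5·4 = 20
gcd(6,1,5) = 1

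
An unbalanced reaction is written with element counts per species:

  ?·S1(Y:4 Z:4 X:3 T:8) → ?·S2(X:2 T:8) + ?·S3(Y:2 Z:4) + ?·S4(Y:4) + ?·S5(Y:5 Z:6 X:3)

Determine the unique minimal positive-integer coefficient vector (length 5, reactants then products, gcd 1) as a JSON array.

Coefficients: [6, 6, 3, 2, 2]

Y: 6·4 = 24 | 6·0+3·2+2·4+2·5 = 24
Z: 6·4 = 24 | 6·0+3·4+2·0+2·6 = 24
X: 6·3 = 18 | 6·2+3·0+2·0+2·3 = 18
T: 6·8 = 48 | 6·8+3·0+2·0+2·0 = 48
gcd(6,6,3,2,2) = 1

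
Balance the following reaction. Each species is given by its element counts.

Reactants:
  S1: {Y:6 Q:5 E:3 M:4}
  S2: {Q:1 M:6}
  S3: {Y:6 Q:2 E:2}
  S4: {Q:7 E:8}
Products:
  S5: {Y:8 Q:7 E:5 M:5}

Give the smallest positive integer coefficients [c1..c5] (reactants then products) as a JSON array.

Coefficients: [6, 1, 2, 1, 6]

Y: 6·6+1·0+2·6+1·0 = 48 | 6·8 = 48
Q: 6·5+1·1+2·2+1·7 = 42 | 6·7 = 42
E: 6·3+1·0+2·2+1·8 = 30 | 6·5 = 30
M: 6·4+1·6+2·0+1·0 = 30 | 6·5 = 30
gcd(6,1,2,1,6) = 1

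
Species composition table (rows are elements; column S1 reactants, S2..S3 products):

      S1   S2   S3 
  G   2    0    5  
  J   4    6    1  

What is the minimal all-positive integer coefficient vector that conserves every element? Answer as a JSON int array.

G: 5·2 = 10 | 3·0+2·5 = 10
J: 5·4 = 20 | 3·6+2·1 = 20
gcd(5,3,2) = 1

Coefficients: [5, 3, 2]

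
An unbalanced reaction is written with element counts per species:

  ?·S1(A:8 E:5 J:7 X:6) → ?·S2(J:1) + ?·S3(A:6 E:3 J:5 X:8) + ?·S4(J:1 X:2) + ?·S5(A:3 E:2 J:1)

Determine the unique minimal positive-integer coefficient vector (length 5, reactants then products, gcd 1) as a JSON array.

Coefficients: [3, 5, 1, 5, 6]

A: 3·8 = 24 | 5·0+1·6+5·0+6·3 = 24
E: 3·5 = 15 | 5·0+1·3+5·0+6·2 = 15
J: 3·7 = 21 | 5·1+1·5+5·1+6·1 = 21
X: 3·6 = 18 | 5·0+1·8+5·2+6·0 = 18
gcd(3,5,1,5,6) = 1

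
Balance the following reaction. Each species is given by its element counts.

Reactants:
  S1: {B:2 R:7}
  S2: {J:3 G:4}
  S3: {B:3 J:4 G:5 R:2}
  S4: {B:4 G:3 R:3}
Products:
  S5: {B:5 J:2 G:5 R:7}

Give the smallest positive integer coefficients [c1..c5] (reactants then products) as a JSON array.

Coefficients: [3, 2, 1, 4, 5]

B: 3·2+2·0+1·3+4·4 = 25 | 5·5 = 25
J: 3·0+2·3+1·4+4·0 = 10 | 5·2 = 10
G: 3·0+2·4+1·5+4·3 = 25 | 5·5 = 25
R: 3·7+2·0+1·2+4·3 = 35 | 5·7 = 35
gcd(3,2,1,4,5) = 1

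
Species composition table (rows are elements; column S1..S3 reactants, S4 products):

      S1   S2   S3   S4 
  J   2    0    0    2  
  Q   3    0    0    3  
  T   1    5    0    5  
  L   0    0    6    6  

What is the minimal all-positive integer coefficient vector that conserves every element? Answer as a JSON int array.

Coefficients: [5, 4, 5, 5]

J: 5·2+4·0+5·0 = 10 | 5·2 = 10
Q: 5·3+4·0+5·0 = 15 | 5·3 = 15
T: 5·1+4·5+5·0 = 25 | 5·5 = 25
L: 5·0+4·0+5·6 = 30 | 5·6 = 30
gcd(5,4,5,5) = 1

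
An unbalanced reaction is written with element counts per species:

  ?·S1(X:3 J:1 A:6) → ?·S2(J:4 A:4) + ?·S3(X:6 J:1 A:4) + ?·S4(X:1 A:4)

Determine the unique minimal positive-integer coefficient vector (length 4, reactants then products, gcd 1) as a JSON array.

Coefficients: [6, 1, 2, 6]

X: 6·3 = 18 | 1·0+2·6+6·1 = 18
J: 6·1 = 6 | 1·4+2·1+6·0 = 6
A: 6·6 = 36 | 1·4+2·4+6·4 = 36
gcd(6,1,2,6) = 1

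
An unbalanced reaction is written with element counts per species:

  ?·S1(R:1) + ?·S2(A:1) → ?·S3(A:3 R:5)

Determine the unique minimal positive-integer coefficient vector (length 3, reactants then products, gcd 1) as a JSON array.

A: 5·0+3·1 = 3 | 1·3 = 3
R: 5·1+3·0 = 5 | 1·5 = 5
gcd(5,3,1) = 1

Coefficients: [5, 3, 1]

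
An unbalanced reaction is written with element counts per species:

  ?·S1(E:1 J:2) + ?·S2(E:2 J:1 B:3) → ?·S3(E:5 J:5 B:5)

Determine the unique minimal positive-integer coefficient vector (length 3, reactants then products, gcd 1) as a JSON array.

E: 5·1+5·2 = 15 | 3·5 = 15
J: 5·2+5·1 = 15 | 3·5 = 15
B: 5·0+5·3 = 15 | 3·5 = 15
gcd(5,5,3) = 1

Coefficients: [5, 5, 3]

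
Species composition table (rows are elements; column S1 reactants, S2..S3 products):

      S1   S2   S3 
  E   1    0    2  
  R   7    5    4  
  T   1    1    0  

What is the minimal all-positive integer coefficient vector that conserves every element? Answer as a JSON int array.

E: 2·1 = 2 | 2·0+1·2 = 2
R: 2·7 = 14 | 2·5+1·4 = 14
T: 2·1 = 2 | 2·1+1·0 = 2
gcd(2,2,1) = 1

Coefficients: [2, 2, 1]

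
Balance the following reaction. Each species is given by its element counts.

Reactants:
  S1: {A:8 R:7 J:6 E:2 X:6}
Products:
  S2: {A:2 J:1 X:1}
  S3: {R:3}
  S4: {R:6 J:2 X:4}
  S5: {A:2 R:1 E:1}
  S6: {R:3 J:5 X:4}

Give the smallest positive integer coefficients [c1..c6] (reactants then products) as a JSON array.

A: 3·8 = 24 | 6·2+1·0+1·0+6·2+2·0 = 24
R: 3·7 = 21 | 6·0+1·3+1·6+6·1+2·3 = 21
J: 3·6 = 18 | 6·1+1·0+1·2+6·0+2·5 = 18
E: 3·2 = 6 | 6·0+1·0+1·0+6·1+2·0 = 6
X: 3·6 = 18 | 6·1+1·0+1·4+6·0+2·4 = 18
gcd(3,6,1,1,6,2) = 1

Coefficients: [3, 6, 1, 1, 6, 2]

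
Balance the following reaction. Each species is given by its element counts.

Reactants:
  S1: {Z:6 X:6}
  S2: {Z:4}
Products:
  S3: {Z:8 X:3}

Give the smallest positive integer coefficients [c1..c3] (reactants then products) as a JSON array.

Coefficients: [2, 5, 4]

Z: 2·6+5·4 = 32 | 4·8 = 32
X: 2·6+5·0 = 12 | 4·3 = 12
gcd(2,5,4) = 1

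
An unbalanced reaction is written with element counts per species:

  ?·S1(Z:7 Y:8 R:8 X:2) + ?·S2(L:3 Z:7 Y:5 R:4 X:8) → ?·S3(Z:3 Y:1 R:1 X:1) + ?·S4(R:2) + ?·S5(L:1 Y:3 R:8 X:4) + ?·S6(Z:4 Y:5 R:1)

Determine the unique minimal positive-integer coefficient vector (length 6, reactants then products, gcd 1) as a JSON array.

L: 5·0+1·3 = 3 | 6·0+4·0+3·1+6·0 = 3
Z: 5·7+1·7 = 42 | 6·3+4·0+3·0+6·4 = 42
Y: 5·8+1·5 = 45 | 6·1+4·0+3·3+6·5 = 45
R: 5·8+1·4 = 44 | 6·1+4·2+3·8+6·1 = 44
X: 5·2+1·8 = 18 | 6·1+4·0+3·4+6·0 = 18
gcd(5,1,6,4,3,6) = 1

Coefficients: [5, 1, 6, 4, 3, 6]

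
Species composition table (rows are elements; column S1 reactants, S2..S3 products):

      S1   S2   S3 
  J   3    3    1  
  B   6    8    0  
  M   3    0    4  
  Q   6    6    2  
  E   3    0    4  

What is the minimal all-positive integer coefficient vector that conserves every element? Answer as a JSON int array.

Coefficients: [4, 3, 3]

J: 4·3 = 12 | 3·3+3·1 = 12
B: 4·6 = 24 | 3·8+3·0 = 24
M: 4·3 = 12 | 3·0+3·4 = 12
Q: 4·6 = 24 | 3·6+3·2 = 24
E: 4·3 = 12 | 3·0+3·4 = 12
gcd(4,3,3) = 1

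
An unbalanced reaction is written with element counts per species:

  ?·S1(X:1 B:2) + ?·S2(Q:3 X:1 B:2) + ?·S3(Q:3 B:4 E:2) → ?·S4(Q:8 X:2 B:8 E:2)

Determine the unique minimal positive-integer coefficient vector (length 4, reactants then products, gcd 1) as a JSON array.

Coefficients: [1, 5, 3, 3]

Q: 1·0+5·3+3·3 = 24 | 3·8 = 24
X: 1·1+5·1+3·0 = 6 | 3·2 = 6
B: 1·2+5·2+3·4 = 24 | 3·8 = 24
E: 1·0+5·0+3·2 = 6 | 3·2 = 6
gcd(1,5,3,3) = 1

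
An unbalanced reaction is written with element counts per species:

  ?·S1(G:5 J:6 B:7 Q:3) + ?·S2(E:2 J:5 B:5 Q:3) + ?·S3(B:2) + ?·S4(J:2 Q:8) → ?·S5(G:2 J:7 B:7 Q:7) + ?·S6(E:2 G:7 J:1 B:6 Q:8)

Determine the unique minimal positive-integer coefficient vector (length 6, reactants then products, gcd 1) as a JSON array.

E: 3·0+1·2+4·0+3·0 = 2 | 4·0+1·2 = 2
G: 3·5+1·0+4·0+3·0 = 15 | 4·2+1·7 = 15
J: 3·6+1·5+4·0+3·2 = 29 | 4·7+1·1 = 29
B: 3·7+1·5+4·2+3·0 = 34 | 4·7+1·6 = 34
Q: 3·3+1·3+4·0+3·8 = 36 | 4·7+1·8 = 36
gcd(3,1,4,3,4,1) = 1

Coefficients: [3, 1, 4, 3, 4, 1]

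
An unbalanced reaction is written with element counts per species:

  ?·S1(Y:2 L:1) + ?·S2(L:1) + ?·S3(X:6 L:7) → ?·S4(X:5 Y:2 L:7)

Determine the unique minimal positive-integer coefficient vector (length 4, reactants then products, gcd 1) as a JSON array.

X: 6·0+1·0+5·6 = 30 | 6·5 = 30
Y: 6·2+1·0+5·0 = 12 | 6·2 = 12
L: 6·1+1·1+5·7 = 42 | 6·7 = 42
gcd(6,1,5,6) = 1

Coefficients: [6, 1, 5, 6]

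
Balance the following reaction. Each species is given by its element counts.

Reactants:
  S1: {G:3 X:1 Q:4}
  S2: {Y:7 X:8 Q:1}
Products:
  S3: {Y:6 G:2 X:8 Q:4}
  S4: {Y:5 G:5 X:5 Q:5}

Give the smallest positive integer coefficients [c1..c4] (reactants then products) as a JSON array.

Coefficients: [5, 5, 5, 1]

Y: 5·0+5·7 = 35 | 5·6+1·5 = 35
G: 5·3+5·0 = 15 | 5·2+1·5 = 15
X: 5·1+5·8 = 45 | 5·8+1·5 = 45
Q: 5·4+5·1 = 25 | 5·4+1·5 = 25
gcd(5,5,5,1) = 1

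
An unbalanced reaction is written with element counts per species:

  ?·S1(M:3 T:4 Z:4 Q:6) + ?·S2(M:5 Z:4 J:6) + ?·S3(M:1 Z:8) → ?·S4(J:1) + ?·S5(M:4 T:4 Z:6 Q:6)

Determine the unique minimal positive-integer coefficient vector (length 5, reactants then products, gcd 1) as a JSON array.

M: 6·3+1·5+1·1 = 24 | 6·0+6·4 = 24
T: 6·4+1·0+1·0 = 24 | 6·0+6·4 = 24
Z: 6·4+1·4+1·8 = 36 | 6·0+6·6 = 36
Q: 6·6+1·0+1·0 = 36 | 6·0+6·6 = 36
J: 6·0+1·6+1·0 = 6 | 6·1+6·0 = 6
gcd(6,1,1,6,6) = 1

Coefficients: [6, 1, 1, 6, 6]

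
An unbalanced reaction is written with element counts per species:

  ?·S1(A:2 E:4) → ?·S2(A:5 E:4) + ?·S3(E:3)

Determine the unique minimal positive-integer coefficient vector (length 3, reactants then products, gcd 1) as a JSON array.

A: 5·2 = 10 | 2·5+4·0 = 10
E: 5·4 = 20 | 2·4+4·3 = 20
gcd(5,2,4) = 1

Coefficients: [5, 2, 4]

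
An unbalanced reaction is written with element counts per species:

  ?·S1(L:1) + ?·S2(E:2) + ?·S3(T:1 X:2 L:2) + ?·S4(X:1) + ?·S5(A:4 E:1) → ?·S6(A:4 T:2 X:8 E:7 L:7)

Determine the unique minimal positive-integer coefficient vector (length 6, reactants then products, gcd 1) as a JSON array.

Coefficients: [3, 3, 2, 4, 1, 1]

A: 3·0+3·0+2·0+4·0+1·4 = 4 | 1·4 = 4
T: 3·0+3·0+2·1+4·0+1·0 = 2 | 1·2 = 2
X: 3·0+3·0+2·2+4·1+1·0 = 8 | 1·8 = 8
E: 3·0+3·2+2·0+4·0+1·1 = 7 | 1·7 = 7
L: 3·1+3·0+2·2+4·0+1·0 = 7 | 1·7 = 7
gcd(3,3,2,4,1,1) = 1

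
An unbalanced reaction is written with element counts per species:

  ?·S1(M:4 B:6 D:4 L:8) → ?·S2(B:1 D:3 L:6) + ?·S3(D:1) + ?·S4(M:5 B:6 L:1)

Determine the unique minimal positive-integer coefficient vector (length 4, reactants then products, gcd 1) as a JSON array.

M: 5·4 = 20 | 6·0+2·0+4·5 = 20
B: 5·6 = 30 | 6·1+2·0+4·6 = 30
D: 5·4 = 20 | 6·3+2·1+4·0 = 20
L: 5·8 = 40 | 6·6+2·0+4·1 = 40
gcd(5,6,2,4) = 1

Coefficients: [5, 6, 2, 4]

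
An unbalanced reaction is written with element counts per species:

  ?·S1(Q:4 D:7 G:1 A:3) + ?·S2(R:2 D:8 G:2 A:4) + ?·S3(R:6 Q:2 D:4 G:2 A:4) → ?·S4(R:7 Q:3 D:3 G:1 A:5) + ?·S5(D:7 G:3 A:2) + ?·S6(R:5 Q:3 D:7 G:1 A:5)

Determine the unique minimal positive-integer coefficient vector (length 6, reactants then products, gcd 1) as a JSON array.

Coefficients: [2, 3, 5, 3, 4, 3]

R: 2·0+3·2+5·6 = 36 | 3·7+4·0+3·5 = 36
Q: 2·4+3·0+5·2 = 18 | 3·3+4·0+3·3 = 18
D: 2·7+3·8+5·4 = 58 | 3·3+4·7+3·7 = 58
G: 2·1+3·2+5·2 = 18 | 3·1+4·3+3·1 = 18
A: 2·3+3·4+5·4 = 38 | 3·5+4·2+3·5 = 38
gcd(2,3,5,3,4,3) = 1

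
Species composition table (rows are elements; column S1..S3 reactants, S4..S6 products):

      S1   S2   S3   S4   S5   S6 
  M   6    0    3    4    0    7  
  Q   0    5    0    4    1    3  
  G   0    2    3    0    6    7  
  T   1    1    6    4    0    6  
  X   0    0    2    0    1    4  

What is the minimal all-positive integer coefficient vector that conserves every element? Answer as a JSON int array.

Coefficients: [3, 5, 3, 5, 2, 1]

M: 3·6+5·0+3·3 = 27 | 5·4+2·0+1·7 = 27
Q: 3·0+5·5+3·0 = 25 | 5·4+2·1+1·3 = 25
G: 3·0+5·2+3·3 = 19 | 5·0+2·6+1·7 = 19
T: 3·1+5·1+3·6 = 26 | 5·4+2·0+1·6 = 26
X: 3·0+5·0+3·2 = 6 | 5·0+2·1+1·4 = 6
gcd(3,5,3,5,2,1) = 1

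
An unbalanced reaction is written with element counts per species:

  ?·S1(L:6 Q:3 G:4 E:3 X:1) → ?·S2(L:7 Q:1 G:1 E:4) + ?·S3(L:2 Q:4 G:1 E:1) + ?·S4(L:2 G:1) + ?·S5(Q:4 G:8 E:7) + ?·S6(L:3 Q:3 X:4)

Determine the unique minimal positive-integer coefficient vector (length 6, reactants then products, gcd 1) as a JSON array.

L: 4·6 = 24 | 1·7+1·2+6·2+1·0+1·3 = 24
Q: 4·3 = 12 | 1·1+1·4+6·0+1·4+1·3 = 12
G: 4·4 = 16 | 1·1+1·1+6·1+1·8+1·0 = 16
E: 4·3 = 12 | 1·4+1·1+6·0+1·7+1·0 = 12
X: 4·1 = 4 | 1·0+1·0+6·0+1·0+1·4 = 4
gcd(4,1,1,6,1,1) = 1

Coefficients: [4, 1, 1, 6, 1, 1]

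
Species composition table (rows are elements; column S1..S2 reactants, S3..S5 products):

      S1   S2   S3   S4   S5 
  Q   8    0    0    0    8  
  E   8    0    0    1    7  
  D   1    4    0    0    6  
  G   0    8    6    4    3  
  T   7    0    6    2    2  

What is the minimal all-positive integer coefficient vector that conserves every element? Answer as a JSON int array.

Coefficients: [4, 5, 2, 4, 4]

Q: 4·8+5·0 = 32 | 2·0+4·0+4·8 = 32
E: 4·8+5·0 = 32 | 2·0+4·1+4·7 = 32
D: 4·1+5·4 = 24 | 2·0+4·0+4·6 = 24
G: 4·0+5·8 = 40 | 2·6+4·4+4·3 = 40
T: 4·7+5·0 = 28 | 2·6+4·2+4·2 = 28
gcd(4,5,2,4,4) = 1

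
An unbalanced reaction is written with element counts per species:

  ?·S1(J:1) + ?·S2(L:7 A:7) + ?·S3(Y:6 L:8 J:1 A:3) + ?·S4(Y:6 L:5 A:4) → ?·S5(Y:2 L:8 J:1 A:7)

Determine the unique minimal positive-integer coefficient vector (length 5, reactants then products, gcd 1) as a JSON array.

Y: 5·0+5·0+1·6+1·6 = 12 | 6·2 = 12
L: 5·0+5·7+1·8+1·5 = 48 | 6·8 = 48
J: 5·1+5·0+1·1+1·0 = 6 | 6·1 = 6
A: 5·0+5·7+1·3+1·4 = 42 | 6·7 = 42
gcd(5,5,1,1,6) = 1

Coefficients: [5, 5, 1, 1, 6]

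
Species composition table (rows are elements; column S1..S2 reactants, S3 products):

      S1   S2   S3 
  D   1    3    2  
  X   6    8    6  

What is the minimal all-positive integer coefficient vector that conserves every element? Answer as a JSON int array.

Coefficients: [1, 3, 5]

D: 1·1+3·3 = 10 | 5·2 = 10
X: 1·6+3·8 = 30 | 5·6 = 30
gcd(1,3,5) = 1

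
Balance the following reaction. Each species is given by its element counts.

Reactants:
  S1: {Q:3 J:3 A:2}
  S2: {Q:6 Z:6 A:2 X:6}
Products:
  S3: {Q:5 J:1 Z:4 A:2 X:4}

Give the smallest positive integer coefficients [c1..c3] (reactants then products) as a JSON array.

Q: 1·3+2·6 = 15 | 3·5 = 15
J: 1·3+2·0 = 3 | 3·1 = 3
Z: 1·0+2·6 = 12 | 3·4 = 12
A: 1·2+2·2 = 6 | 3·2 = 6
X: 1·0+2·6 = 12 | 3·4 = 12
gcd(1,2,3) = 1

Coefficients: [1, 2, 3]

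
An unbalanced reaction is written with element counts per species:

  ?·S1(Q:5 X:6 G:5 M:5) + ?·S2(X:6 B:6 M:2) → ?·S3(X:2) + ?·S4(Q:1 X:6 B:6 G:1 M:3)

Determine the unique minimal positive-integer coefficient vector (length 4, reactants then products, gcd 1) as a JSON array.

Coefficients: [1, 5, 3, 5]

Q: 1·5+5·0 = 5 | 3·0+5·1 = 5
X: 1·6+5·6 = 36 | 3·2+5·6 = 36
B: 1·0+5·6 = 30 | 3·0+5·6 = 30
G: 1·5+5·0 = 5 | 3·0+5·1 = 5
M: 1·5+5·2 = 15 | 3·0+5·3 = 15
gcd(1,5,3,5) = 1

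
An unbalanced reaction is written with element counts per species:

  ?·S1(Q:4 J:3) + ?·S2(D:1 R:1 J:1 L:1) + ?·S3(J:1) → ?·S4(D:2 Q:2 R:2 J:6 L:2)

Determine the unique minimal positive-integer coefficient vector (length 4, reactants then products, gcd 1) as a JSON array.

Coefficients: [1, 4, 5, 2]

D: 1·0+4·1+5·0 = 4 | 2·2 = 4
Q: 1·4+4·0+5·0 = 4 | 2·2 = 4
R: 1·0+4·1+5·0 = 4 | 2·2 = 4
J: 1·3+4·1+5·1 = 12 | 2·6 = 12
L: 1·0+4·1+5·0 = 4 | 2·2 = 4
gcd(1,4,5,2) = 1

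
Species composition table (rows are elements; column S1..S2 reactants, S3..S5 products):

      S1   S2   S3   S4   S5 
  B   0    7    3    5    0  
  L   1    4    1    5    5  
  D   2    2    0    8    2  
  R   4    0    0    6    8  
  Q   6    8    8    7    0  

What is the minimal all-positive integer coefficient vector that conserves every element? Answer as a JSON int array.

Coefficients: [5, 4, 6, 2, 1]

B: 5·0+4·7 = 28 | 6·3+2·5+1·0 = 28
L: 5·1+4·4 = 21 | 6·1+2·5+1·5 = 21
D: 5·2+4·2 = 18 | 6·0+2·8+1·2 = 18
R: 5·4+4·0 = 20 | 6·0+2·6+1·8 = 20
Q: 5·6+4·8 = 62 | 6·8+2·7+1·0 = 62
gcd(5,4,6,2,1) = 1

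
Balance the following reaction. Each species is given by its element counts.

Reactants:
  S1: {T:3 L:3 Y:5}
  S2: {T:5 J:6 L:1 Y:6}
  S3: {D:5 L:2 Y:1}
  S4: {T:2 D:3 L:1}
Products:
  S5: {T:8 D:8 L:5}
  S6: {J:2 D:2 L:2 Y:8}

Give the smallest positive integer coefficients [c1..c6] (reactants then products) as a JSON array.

T: 3·3+1·5+3·0+5·2 = 24 | 3·8+3·0 = 24
J: 3·0+1·6+3·0+5·0 = 6 | 3·0+3·2 = 6
D: 3·0+1·0+3·5+5·3 = 30 | 3·8+3·2 = 30
L: 3·3+1·1+3·2+5·1 = 21 | 3·5+3·2 = 21
Y: 3·5+1·6+3·1+5·0 = 24 | 3·0+3·8 = 24
gcd(3,1,3,5,3,3) = 1

Coefficients: [3, 1, 3, 5, 3, 3]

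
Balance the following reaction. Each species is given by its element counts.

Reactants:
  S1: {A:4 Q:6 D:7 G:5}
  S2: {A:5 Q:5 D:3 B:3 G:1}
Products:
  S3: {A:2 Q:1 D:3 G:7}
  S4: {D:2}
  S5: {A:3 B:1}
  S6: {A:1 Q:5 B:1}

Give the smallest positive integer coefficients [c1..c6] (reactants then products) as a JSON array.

Coefficients: [1, 2, 1, 5, 3, 3]

A: 1·4+2·5 = 14 | 1·2+5·0+3·3+3·1 = 14
Q: 1·6+2·5 = 16 | 1·1+5·0+3·0+3·5 = 16
D: 1·7+2·3 = 13 | 1·3+5·2+3·0+3·0 = 13
B: 1·0+2·3 = 6 | 1·0+5·0+3·1+3·1 = 6
G: 1·5+2·1 = 7 | 1·7+5·0+3·0+3·0 = 7
gcd(1,2,1,5,3,3) = 1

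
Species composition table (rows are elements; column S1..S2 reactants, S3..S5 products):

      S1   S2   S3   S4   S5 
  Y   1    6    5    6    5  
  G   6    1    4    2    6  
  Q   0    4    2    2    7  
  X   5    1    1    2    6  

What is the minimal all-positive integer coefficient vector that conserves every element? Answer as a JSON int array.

Coefficients: [3, 6, 1, 4, 2]

Y: 3·1+6·6 = 39 | 1·5+4·6+2·5 = 39
G: 3·6+6·1 = 24 | 1·4+4·2+2·6 = 24
Q: 3·0+6·4 = 24 | 1·2+4·2+2·7 = 24
X: 3·5+6·1 = 21 | 1·1+4·2+2·6 = 21
gcd(3,6,1,4,2) = 1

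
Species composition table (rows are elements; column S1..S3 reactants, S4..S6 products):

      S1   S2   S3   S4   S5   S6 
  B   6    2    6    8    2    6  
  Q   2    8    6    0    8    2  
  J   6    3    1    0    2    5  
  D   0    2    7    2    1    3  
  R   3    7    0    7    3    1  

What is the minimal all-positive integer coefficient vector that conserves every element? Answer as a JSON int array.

Coefficients: [5, 1, 3, 1, 3, 6]

B: 5·6+1·2+3·6 = 50 | 1·8+3·2+6·6 = 50
Q: 5·2+1·8+3·6 = 36 | 1·0+3·8+6·2 = 36
J: 5·6+1·3+3·1 = 36 | 1·0+3·2+6·5 = 36
D: 5·0+1·2+3·7 = 23 | 1·2+3·1+6·3 = 23
R: 5·3+1·7+3·0 = 22 | 1·7+3·3+6·1 = 22
gcd(5,1,3,1,3,6) = 1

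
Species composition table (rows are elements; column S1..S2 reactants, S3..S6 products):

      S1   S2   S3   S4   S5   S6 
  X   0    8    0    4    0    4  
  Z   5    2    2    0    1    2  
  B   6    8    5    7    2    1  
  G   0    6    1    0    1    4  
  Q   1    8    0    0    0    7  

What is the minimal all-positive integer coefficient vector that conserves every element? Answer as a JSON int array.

X: 2·0+5·8 = 40 | 2·0+4·4+4·0+6·4 = 40
Z: 2·5+5·2 = 20 | 2·2+4·0+4·1+6·2 = 20
B: 2·6+5·8 = 52 | 2·5+4·7+4·2+6·1 = 52
G: 2·0+5·6 = 30 | 2·1+4·0+4·1+6·4 = 30
Q: 2·1+5·8 = 42 | 2·0+4·0+4·0+6·7 = 42
gcd(2,5,2,4,4,6) = 1

Coefficients: [2, 5, 2, 4, 4, 6]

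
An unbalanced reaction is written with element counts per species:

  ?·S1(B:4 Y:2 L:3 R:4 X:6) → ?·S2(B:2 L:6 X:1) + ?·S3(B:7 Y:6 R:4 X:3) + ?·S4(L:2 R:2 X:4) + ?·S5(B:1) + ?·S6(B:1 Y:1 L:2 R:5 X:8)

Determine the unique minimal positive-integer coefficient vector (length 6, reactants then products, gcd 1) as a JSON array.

B: 4·4 = 16 | 1·2+1·7+1·0+5·1+2·1 = 16
Y: 4·2 = 8 | 1·0+1·6+1·0+5·0+2·1 = 8
L: 4·3 = 12 | 1·6+1·0+1·2+5·0+2·2 = 12
R: 4·4 = 16 | 1·0+1·4+1·2+5·0+2·5 = 16
X: 4·6 = 24 | 1·1+1·3+1·4+5·0+2·8 = 24
gcd(4,1,1,1,5,2) = 1

Coefficients: [4, 1, 1, 1, 5, 2]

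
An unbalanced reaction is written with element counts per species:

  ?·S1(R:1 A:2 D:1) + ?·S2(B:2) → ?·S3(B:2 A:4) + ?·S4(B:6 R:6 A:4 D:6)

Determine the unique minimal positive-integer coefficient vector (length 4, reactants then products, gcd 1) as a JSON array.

B: 6·0+5·2 = 10 | 2·2+1·6 = 10
R: 6·1+5·0 = 6 | 2·0+1·6 = 6
A: 6·2+5·0 = 12 | 2·4+1·4 = 12
D: 6·1+5·0 = 6 | 2·0+1·6 = 6
gcd(6,5,2,1) = 1

Coefficients: [6, 5, 2, 1]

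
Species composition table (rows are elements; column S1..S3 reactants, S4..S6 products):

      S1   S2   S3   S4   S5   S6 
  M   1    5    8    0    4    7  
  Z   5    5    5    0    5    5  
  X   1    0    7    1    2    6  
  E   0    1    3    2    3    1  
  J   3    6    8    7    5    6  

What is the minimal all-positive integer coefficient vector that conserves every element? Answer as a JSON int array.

M: 2·1+1·5+5·8 = 47 | 1·0+3·4+5·7 = 47
Z: 2·5+1·5+5·5 = 40 | 1·0+3·5+5·5 = 40
X: 2·1+1·0+5·7 = 37 | 1·1+3·2+5·6 = 37
E: 2·0+1·1+5·3 = 16 | 1·2+3·3+5·1 = 16
J: 2·3+1·6+5·8 = 52 | 1·7+3·5+5·6 = 52
gcd(2,1,5,1,3,5) = 1

Coefficients: [2, 1, 5, 1, 3, 5]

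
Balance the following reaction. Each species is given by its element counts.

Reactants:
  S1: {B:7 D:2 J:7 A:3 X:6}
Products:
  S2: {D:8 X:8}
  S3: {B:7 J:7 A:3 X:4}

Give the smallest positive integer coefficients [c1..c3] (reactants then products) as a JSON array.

B: 4·7 = 28 | 1·0+4·7 = 28
D: 4·2 = 8 | 1·8+4·0 = 8
J: 4·7 = 28 | 1·0+4·7 = 28
A: 4·3 = 12 | 1·0+4·3 = 12
X: 4·6 = 24 | 1·8+4·4 = 24
gcd(4,1,4) = 1

Coefficients: [4, 1, 4]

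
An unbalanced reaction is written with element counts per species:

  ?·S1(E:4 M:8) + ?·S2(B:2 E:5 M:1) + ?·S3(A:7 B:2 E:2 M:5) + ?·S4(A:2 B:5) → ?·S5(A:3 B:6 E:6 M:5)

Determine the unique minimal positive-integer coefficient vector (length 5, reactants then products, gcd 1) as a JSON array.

Coefficients: [2, 4, 1, 4, 5]

A: 2·0+4·0+1·7+4·2 = 15 | 5·3 = 15
B: 2·0+4·2+1·2+4·5 = 30 | 5·6 = 30
E: 2·4+4·5+1·2+4·0 = 30 | 5·6 = 30
M: 2·8+4·1+1·5+4·0 = 25 | 5·5 = 25
gcd(2,4,1,4,5) = 1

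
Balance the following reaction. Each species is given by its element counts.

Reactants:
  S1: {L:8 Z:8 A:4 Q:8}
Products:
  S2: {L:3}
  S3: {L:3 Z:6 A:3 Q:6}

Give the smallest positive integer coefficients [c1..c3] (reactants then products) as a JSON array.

L: 3·8 = 24 | 4·3+4·3 = 24
Z: 3·8 = 24 | 4·0+4·6 = 24
A: 3·4 = 12 | 4·0+4·3 = 12
Q: 3·8 = 24 | 4·0+4·6 = 24
gcd(3,4,4) = 1

Coefficients: [3, 4, 4]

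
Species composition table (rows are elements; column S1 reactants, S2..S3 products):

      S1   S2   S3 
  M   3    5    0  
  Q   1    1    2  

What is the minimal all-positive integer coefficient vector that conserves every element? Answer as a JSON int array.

M: 5·3 = 15 | 3·5+1·0 = 15
Q: 5·1 = 5 | 3·1+1·2 = 5
gcd(5,3,1) = 1

Coefficients: [5, 3, 1]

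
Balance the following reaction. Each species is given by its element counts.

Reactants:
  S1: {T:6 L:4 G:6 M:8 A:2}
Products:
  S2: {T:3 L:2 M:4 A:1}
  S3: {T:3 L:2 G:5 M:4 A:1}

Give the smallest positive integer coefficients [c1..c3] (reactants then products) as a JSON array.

T: 5·6 = 30 | 4·3+6·3 = 30
L: 5·4 = 20 | 4·2+6·2 = 20
G: 5·6 = 30 | 4·0+6·5 = 30
M: 5·8 = 40 | 4·4+6·4 = 40
A: 5·2 = 10 | 4·1+6·1 = 10
gcd(5,4,6) = 1

Coefficients: [5, 4, 6]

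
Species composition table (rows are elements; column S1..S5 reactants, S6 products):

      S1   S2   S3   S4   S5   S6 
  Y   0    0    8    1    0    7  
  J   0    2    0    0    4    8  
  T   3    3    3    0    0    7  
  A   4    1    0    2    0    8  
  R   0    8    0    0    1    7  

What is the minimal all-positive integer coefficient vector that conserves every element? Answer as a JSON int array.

Y: 3·0+2·0+2·8+5·1+5·0 = 21 | 3·7 = 21
J: 3·0+2·2+2·0+5·0+5·4 = 24 | 3·8 = 24
T: 3·3+2·3+2·3+5·0+5·0 = 21 | 3·7 = 21
A: 3·4+2·1+2·0+5·2+5·0 = 24 | 3·8 = 24
R: 3·0+2·8+2·0+5·0+5·1 = 21 | 3·7 = 21
gcd(3,2,2,5,5,3) = 1

Coefficients: [3, 2, 2, 5, 5, 3]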